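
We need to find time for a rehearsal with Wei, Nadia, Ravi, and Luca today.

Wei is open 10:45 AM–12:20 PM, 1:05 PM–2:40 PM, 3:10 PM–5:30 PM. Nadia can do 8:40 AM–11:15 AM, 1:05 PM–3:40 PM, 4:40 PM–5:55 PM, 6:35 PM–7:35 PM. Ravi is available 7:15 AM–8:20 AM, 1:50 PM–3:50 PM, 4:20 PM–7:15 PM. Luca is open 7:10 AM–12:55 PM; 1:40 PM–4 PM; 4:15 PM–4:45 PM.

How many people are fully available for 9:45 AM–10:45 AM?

Nadia and Luca can make the full 09:45-10:45 slot — that's 2.

2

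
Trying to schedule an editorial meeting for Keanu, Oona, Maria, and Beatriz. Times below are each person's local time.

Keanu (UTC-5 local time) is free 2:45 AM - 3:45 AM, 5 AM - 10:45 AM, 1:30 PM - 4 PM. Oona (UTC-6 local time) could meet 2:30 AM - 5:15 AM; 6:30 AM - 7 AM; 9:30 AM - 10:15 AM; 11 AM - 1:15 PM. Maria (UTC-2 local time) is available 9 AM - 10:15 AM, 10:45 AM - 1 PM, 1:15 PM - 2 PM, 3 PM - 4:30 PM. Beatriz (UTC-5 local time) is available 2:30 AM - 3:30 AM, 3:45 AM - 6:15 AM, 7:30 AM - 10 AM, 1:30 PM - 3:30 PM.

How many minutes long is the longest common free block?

15

Keanu in UTC: 07:45-08:45, 10:00-15:45, 18:30-21:00 (add 5h to convert from UTC-5).
Oona in UTC: 08:30-11:15, 12:30-13:00, 15:30-16:15, 17:00-19:15 (add 6h to convert from UTC-6).
Maria in UTC: 11:00-12:15, 12:45-15:00, 15:15-16:00, 17:00-18:30 (add 2h to convert from UTC-2).
Beatriz in UTC: 07:30-08:30, 08:45-11:15, 12:30-15:00, 18:30-20:30 (add 5h to convert from UTC-5).
Keanu ∩ Oona: 08:30-08:45, 10:00-11:15, 12:30-13:00, 15:30-15:45, 18:30-19:15.
Keanu ∩ Oona ∩ Maria: 11:00-11:15, 12:45-13:00, 15:30-15:45.
Keanu ∩ Oona ∩ Maria ∩ Beatriz: 11:00-11:15, 12:45-13:00.
So the common availability across everyone is 11:00-11:15, 12:45-13:00.
The longest is 11:00-11:15 at 15 minutes.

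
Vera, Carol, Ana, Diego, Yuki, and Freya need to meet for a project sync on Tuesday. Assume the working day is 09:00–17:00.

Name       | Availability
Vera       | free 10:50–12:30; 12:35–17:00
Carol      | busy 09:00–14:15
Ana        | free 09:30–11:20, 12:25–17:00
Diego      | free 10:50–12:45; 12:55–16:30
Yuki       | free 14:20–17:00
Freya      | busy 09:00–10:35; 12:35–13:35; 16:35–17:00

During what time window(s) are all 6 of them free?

14:20-16:30

Vera free: 10:50-12:30, 12:35-17:00.
Carol free: 14:15-17:00 (invert busy blocks within the working day).
Ana free: 09:30-11:20, 12:25-17:00.
Diego free: 10:50-12:45, 12:55-16:30.
Yuki free: 14:20-17:00.
Freya free: 10:35-12:35, 13:35-16:35 (invert busy blocks within the working day).
Vera ∩ Carol: 14:15-17:00.
Vera ∩ Carol ∩ Ana: 14:15-17:00.
Vera ∩ Carol ∩ Ana ∩ Diego: 14:15-16:30.
Vera ∩ Carol ∩ Ana ∩ Diego ∩ Yuki: 14:20-16:30.
Vera ∩ Carol ∩ Ana ∩ Diego ∩ Yuki ∩ Freya: 14:20-16:30.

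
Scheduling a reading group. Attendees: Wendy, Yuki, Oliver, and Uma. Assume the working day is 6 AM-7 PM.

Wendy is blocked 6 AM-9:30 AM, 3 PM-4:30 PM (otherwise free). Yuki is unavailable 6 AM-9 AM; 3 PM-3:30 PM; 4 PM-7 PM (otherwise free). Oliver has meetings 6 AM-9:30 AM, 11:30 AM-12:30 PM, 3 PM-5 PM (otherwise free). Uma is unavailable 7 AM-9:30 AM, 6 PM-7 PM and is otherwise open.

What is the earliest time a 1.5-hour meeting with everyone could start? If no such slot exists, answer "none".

09:30

Wendy free: 09:30-15:00, 16:30-19:00 (invert busy blocks within the working day).
Yuki free: 09:00-15:00, 15:30-16:00 (invert busy blocks within the working day).
Oliver free: 09:30-11:30, 12:30-15:00, 17:00-19:00 (invert busy blocks within the working day).
Uma free: 06:00-07:00, 09:30-18:00 (invert busy blocks within the working day).
Wendy ∩ Yuki: 09:30-15:00.
Wendy ∩ Yuki ∩ Oliver: 09:30-11:30, 12:30-15:00.
Wendy ∩ Yuki ∩ Oliver ∩ Uma: 09:30-11:30, 12:30-15:00.
The first common window of at least 90 minutes is 09:30-11:30, so the earliest start is 09:30.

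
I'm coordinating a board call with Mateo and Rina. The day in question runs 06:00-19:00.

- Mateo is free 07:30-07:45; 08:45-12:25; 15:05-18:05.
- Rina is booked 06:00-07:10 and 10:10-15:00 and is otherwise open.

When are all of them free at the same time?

07:30-07:45, 08:45-10:10, 15:05-18:05

Mateo free: 07:30-07:45, 08:45-12:25, 15:05-18:05.
Rina free: 07:10-10:10, 15:00-19:00 (invert busy blocks within the working day).
Mateo ∩ Rina: 07:30-07:45, 08:45-10:10, 15:05-18:05.
Those are the intersection windows.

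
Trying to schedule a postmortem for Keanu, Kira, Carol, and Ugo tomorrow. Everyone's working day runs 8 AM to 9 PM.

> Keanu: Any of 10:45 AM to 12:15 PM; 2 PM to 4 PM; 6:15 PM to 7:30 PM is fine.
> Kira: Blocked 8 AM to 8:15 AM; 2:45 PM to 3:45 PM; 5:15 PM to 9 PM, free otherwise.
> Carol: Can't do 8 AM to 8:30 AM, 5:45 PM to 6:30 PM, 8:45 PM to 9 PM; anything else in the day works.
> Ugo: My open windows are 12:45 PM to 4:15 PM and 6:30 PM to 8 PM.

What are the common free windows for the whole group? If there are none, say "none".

14:00-14:45, 15:45-16:00

Keanu free: 10:45-12:15, 14:00-16:00, 18:15-19:30.
Kira free: 08:15-14:45, 15:45-17:15 (invert busy blocks within the working day).
Carol free: 08:30-17:45, 18:30-20:45 (invert busy blocks within the working day).
Ugo free: 12:45-16:15, 18:30-20:00.
Keanu ∩ Kira: 10:45-12:15, 14:00-14:45, 15:45-16:00.
Keanu ∩ Kira ∩ Carol: 10:45-12:15, 14:00-14:45, 15:45-16:00.
Keanu ∩ Kira ∩ Carol ∩ Ugo: 14:00-14:45, 15:45-16:00.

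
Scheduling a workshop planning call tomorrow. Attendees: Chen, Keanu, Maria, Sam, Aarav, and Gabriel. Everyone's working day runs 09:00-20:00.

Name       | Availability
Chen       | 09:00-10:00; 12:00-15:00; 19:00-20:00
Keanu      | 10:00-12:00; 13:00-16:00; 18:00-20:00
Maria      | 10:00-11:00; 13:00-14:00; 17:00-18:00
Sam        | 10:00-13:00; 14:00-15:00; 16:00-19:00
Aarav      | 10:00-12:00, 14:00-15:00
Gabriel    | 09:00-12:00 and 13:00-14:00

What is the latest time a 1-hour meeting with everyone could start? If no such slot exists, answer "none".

none

Chen ∩ Keanu: 13:00-15:00, 19:00-20:00.
Chen ∩ Keanu ∩ Maria: 13:00-14:00.
Chen ∩ Keanu ∩ Maria ∩ Sam: ∅.
Chen ∩ Keanu ∩ Maria ∩ Sam ∩ Aarav: ∅.
Chen ∩ Keanu ∩ Maria ∩ Sam ∩ Aarav ∩ Gabriel: ∅.
There is no time when everyone is free.
No common window is at least 60 minutes long.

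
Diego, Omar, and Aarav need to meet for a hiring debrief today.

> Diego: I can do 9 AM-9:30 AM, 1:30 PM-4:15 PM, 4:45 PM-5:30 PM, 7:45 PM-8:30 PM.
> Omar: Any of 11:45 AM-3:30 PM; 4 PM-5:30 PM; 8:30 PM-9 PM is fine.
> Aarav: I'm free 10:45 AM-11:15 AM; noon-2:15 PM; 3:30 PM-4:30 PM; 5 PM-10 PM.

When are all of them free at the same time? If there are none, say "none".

Diego ∩ Omar: 13:30-15:30, 16:00-16:15, 16:45-17:30.
Diego ∩ Omar ∩ Aarav: 13:30-14:15, 16:00-16:15, 17:00-17:30.

13:30-14:15, 16:00-16:15, 17:00-17:30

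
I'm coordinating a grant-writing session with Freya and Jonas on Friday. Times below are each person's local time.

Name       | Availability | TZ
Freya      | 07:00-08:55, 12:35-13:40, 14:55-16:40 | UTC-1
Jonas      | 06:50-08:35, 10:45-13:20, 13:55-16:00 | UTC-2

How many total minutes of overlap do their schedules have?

Freya in UTC: 08:00-09:55, 13:35-14:40, 15:55-17:40 (add 1h to convert from UTC-1).
Jonas in UTC: 08:50-10:35, 12:45-15:20, 15:55-18:00 (add 2h to convert from UTC-2).
Freya ∩ Jonas: 08:50-09:55, 13:35-14:40, 15:55-17:40.
Those are the intersection windows.
Summing the common windows: 65 + 65 + 105 = 235 minutes.

235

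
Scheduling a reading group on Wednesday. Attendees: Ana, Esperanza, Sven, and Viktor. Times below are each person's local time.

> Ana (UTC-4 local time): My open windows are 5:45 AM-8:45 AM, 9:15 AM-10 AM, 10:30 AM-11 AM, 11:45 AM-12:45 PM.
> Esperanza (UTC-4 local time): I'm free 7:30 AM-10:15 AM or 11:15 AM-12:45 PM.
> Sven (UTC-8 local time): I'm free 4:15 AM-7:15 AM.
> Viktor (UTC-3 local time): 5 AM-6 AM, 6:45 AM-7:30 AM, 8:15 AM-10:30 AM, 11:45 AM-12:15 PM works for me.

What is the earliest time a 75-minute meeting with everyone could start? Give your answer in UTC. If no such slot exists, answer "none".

Ana in UTC: 09:45-12:45, 13:15-14:00, 14:30-15:00, 15:45-16:45 (add 4h to convert from UTC-4).
Esperanza in UTC: 11:30-14:15, 15:15-16:45 (add 4h to convert from UTC-4).
Sven in UTC: 12:15-15:15 (add 8h to convert from UTC-8).
Viktor in UTC: 08:00-09:00, 09:45-10:30, 11:15-13:30, 14:45-15:15 (add 3h to convert from UTC-3).
Ana ∩ Esperanza: 11:30-12:45, 13:15-14:00, 15:45-16:45.
Ana ∩ Esperanza ∩ Sven: 12:15-12:45, 13:15-14:00.
Ana ∩ Esperanza ∩ Sven ∩ Viktor: 12:15-12:45, 13:15-13:30.
No common window is at least 75 minutes long.

none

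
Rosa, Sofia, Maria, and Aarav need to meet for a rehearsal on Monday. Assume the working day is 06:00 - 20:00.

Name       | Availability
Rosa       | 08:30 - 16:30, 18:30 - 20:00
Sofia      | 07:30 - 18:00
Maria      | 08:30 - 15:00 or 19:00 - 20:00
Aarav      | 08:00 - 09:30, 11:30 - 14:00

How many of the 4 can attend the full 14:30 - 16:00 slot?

2

Rosa and Sofia can make the full 14:30-16:00 slot — that's 2.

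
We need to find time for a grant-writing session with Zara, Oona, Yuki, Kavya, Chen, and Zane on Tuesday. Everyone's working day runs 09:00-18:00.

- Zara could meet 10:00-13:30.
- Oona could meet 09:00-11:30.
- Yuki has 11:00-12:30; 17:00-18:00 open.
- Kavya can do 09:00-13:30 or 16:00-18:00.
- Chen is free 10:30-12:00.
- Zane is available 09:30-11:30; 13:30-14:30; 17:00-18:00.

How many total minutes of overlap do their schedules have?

Zara ∩ Oona: 10:00-11:30.
Zara ∩ Oona ∩ Yuki: 11:00-11:30.
Zara ∩ Oona ∩ Yuki ∩ Kavya: 11:00-11:30.
Zara ∩ Oona ∩ Yuki ∩ Kavya ∩ Chen: 11:00-11:30.
Zara ∩ Oona ∩ Yuki ∩ Kavya ∩ Chen ∩ Zane: 11:00-11:30.
That's a single block of 30 minutes.

30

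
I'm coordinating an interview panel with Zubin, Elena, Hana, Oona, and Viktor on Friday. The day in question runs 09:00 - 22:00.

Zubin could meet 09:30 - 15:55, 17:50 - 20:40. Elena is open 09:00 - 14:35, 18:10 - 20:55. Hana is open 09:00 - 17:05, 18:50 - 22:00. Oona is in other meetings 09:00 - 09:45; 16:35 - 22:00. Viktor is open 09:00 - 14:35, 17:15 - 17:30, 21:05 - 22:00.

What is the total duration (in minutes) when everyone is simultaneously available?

290

Zubin free: 09:30-15:55, 17:50-20:40.
Elena free: 09:00-14:35, 18:10-20:55.
Hana free: 09:00-17:05, 18:50-22:00.
Oona free: 09:45-16:35 (invert busy blocks within the working day).
Viktor free: 09:00-14:35, 17:15-17:30, 21:05-22:00.
Zubin ∩ Elena: 09:30-14:35, 18:10-20:40.
Zubin ∩ Elena ∩ Hana: 09:30-14:35, 18:50-20:40.
Zubin ∩ Elena ∩ Hana ∩ Oona: 09:45-14:35.
Zubin ∩ Elena ∩ Hana ∩ Oona ∩ Viktor: 09:45-14:35.
That's a single block of 290 minutes.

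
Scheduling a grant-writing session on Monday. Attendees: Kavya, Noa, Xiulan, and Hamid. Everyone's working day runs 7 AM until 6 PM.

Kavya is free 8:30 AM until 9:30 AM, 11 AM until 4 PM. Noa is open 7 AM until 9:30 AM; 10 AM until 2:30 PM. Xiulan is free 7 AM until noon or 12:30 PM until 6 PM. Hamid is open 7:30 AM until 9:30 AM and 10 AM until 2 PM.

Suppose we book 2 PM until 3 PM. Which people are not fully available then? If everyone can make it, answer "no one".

Kavya: free for 14:00-15:00. Noa: not fully free for 14:00-15:00. Xiulan: free for 14:00-15:00. Hamid: not fully free for 14:00-15:00.

Hamid, Noa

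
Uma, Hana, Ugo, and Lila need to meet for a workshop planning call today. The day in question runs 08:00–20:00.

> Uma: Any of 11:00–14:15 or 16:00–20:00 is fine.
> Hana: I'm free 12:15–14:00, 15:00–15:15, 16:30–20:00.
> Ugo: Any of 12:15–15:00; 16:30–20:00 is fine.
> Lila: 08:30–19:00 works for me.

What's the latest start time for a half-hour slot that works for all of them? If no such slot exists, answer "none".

18:30

Uma ∩ Hana: 12:15-14:00, 16:30-20:00.
Uma ∩ Hana ∩ Ugo: 12:15-14:00, 16:30-20:00.
Uma ∩ Hana ∩ Ugo ∩ Lila: 12:15-14:00, 16:30-19:00.
So the common availability across everyone is 12:15-14:00, 16:30-19:00.
The last common window of at least 30 minutes is 16:30-19:00; a 30-minute meeting can start as late as 18:30 and still end by 19:00.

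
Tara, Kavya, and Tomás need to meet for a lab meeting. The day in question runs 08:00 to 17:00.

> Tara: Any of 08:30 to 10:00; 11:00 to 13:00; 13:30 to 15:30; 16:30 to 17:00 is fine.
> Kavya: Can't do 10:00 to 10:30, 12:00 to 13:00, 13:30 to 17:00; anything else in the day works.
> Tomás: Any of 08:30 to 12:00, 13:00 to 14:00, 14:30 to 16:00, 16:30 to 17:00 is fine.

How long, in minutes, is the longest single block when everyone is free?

Tara free: 08:30-10:00, 11:00-13:00, 13:30-15:30, 16:30-17:00.
Kavya free: 08:00-10:00, 10:30-12:00, 13:00-13:30 (invert busy blocks within the working day).
Tomás free: 08:30-12:00, 13:00-14:00, 14:30-16:00, 16:30-17:00.
Tara ∩ Kavya: 08:30-10:00, 11:00-12:00.
Tara ∩ Kavya ∩ Tomás: 08:30-10:00, 11:00-12:00.
The longest is 08:30-10:00 at 90 minutes.

90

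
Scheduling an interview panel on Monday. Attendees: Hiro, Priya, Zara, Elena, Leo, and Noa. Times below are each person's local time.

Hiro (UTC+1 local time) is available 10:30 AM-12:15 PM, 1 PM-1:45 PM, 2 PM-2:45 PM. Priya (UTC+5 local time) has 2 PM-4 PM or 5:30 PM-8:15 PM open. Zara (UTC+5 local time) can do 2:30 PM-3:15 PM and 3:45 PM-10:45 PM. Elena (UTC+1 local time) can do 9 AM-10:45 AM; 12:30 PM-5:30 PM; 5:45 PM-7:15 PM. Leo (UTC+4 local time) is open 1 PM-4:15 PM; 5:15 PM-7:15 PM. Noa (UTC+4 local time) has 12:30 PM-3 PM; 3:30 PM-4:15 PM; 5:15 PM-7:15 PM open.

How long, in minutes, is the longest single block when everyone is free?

Hiro in UTC: 09:30-11:15, 12:00-12:45, 13:00-13:45 (subtract 1h to convert from UTC+1).
Priya in UTC: 09:00-11:00, 12:30-15:15 (subtract 5h to convert from UTC+5).
Zara in UTC: 09:30-10:15, 10:45-17:45 (subtract 5h to convert from UTC+5).
Elena in UTC: 08:00-09:45, 11:30-16:30, 16:45-18:15 (subtract 1h to convert from UTC+1).
Leo in UTC: 09:00-12:15, 13:15-15:15 (subtract 4h to convert from UTC+4).
Noa in UTC: 08:30-11:00, 11:30-12:15, 13:15-15:15 (subtract 4h to convert from UTC+4).
Hiro ∩ Priya: 09:30-11:00, 12:30-12:45, 13:00-13:45.
Hiro ∩ Priya ∩ Zara: 09:30-10:15, 10:45-11:00, 12:30-12:45, 13:00-13:45.
Hiro ∩ Priya ∩ Zara ∩ Elena: 09:30-09:45, 12:30-12:45, 13:00-13:45.
Hiro ∩ Priya ∩ Zara ∩ Elena ∩ Leo: 09:30-09:45, 13:15-13:45.
Hiro ∩ Priya ∩ Zara ∩ Elena ∩ Leo ∩ Noa: 09:30-09:45, 13:15-13:45.
So the common availability across everyone is 09:30-09:45, 13:15-13:45.
The longest is 13:15-13:45 at 30 minutes.

30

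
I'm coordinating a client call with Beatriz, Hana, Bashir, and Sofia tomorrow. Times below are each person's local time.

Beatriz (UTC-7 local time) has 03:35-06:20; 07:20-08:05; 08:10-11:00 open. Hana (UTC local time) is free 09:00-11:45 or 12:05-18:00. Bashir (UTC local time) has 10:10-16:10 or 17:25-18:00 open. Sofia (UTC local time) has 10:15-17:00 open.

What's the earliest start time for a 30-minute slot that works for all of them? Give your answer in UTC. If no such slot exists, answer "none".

10:35

Beatriz in UTC: 10:35-13:20, 14:20-15:05, 15:10-18:00 (add 7h to convert from UTC-7).
Hana in UTC: 09:00-11:45, 12:05-18:00.
Bashir in UTC: 10:10-16:10, 17:25-18:00.
Sofia in UTC: 10:15-17:00.
Beatriz ∩ Hana: 10:35-11:45, 12:05-13:20, 14:20-15:05, 15:10-18:00.
Beatriz ∩ Hana ∩ Bashir: 10:35-11:45, 12:05-13:20, 14:20-15:05, 15:10-16:10, 17:25-18:00.
Beatriz ∩ Hana ∩ Bashir ∩ Sofia: 10:35-11:45, 12:05-13:20, 14:20-15:05, 15:10-16:10.
Those are the intersection windows.
The first common window of at least 30 minutes is 10:35-11:45, so the earliest start is 10:35.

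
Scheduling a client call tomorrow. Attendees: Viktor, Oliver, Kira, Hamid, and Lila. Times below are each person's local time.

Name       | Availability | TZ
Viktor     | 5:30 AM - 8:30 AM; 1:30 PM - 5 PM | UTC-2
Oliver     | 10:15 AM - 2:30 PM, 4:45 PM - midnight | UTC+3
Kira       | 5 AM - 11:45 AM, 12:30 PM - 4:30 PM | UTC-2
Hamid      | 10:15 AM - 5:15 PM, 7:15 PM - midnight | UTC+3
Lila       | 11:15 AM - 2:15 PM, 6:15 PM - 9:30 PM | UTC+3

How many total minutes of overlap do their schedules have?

270

Viktor in UTC: 07:30-10:30, 15:30-19:00 (add 2h to convert from UTC-2).
Oliver in UTC: 07:15-11:30, 13:45-21:00 (subtract 3h to convert from UTC+3).
Kira in UTC: 07:00-13:45, 14:30-18:30 (add 2h to convert from UTC-2).
Hamid in UTC: 07:15-14:15, 16:15-21:00 (subtract 3h to convert from UTC+3).
Lila in UTC: 08:15-11:15, 15:15-18:30 (subtract 3h to convert from UTC+3).
Viktor ∩ Oliver: 07:30-10:30, 15:30-19:00.
Viktor ∩ Oliver ∩ Kira: 07:30-10:30, 15:30-18:30.
Viktor ∩ Oliver ∩ Kira ∩ Hamid: 07:30-10:30, 16:15-18:30.
Viktor ∩ Oliver ∩ Kira ∩ Hamid ∩ Lila: 08:15-10:30, 16:15-18:30.
Summing the common windows: 135 + 135 = 270 minutes.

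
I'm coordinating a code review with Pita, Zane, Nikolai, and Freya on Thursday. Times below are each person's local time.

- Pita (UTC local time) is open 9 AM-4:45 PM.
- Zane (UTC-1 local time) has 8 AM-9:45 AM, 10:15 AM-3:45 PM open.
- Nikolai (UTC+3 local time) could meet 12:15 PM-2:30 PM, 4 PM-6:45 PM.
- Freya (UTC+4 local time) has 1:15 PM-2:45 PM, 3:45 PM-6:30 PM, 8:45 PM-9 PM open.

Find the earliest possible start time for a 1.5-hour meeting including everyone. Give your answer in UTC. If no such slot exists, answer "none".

09:15

Pita in UTC: 09:00-16:45.
Zane in UTC: 09:00-10:45, 11:15-16:45 (add 1h to convert from UTC-1).
Nikolai in UTC: 09:15-11:30, 13:00-15:45 (subtract 3h to convert from UTC+3).
Freya in UTC: 09:15-10:45, 11:45-14:30, 16:45-17:00 (subtract 4h to convert from UTC+4).
Pita ∩ Zane: 09:00-10:45, 11:15-16:45.
Pita ∩ Zane ∩ Nikolai: 09:15-10:45, 11:15-11:30, 13:00-15:45.
Pita ∩ Zane ∩ Nikolai ∩ Freya: 09:15-10:45, 13:00-14:30.
The first common window of at least 90 minutes is 09:15-10:45, so the earliest start is 09:15.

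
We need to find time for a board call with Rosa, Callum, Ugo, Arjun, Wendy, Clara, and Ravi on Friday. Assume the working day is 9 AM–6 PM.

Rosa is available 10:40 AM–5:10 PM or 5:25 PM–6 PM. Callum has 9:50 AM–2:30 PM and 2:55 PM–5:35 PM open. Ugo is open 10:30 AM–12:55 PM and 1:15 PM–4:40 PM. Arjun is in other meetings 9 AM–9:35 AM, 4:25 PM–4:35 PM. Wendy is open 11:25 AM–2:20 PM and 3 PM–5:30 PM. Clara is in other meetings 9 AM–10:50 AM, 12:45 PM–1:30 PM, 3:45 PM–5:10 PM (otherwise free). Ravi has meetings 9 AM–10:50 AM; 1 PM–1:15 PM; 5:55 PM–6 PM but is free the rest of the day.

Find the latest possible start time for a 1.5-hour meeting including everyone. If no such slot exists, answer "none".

Rosa free: 10:40-17:10, 17:25-18:00.
Callum free: 09:50-14:30, 14:55-17:35.
Ugo free: 10:30-12:55, 13:15-16:40.
Arjun free: 09:35-16:25, 16:35-18:00 (invert busy blocks within the working day).
Wendy free: 11:25-14:20, 15:00-17:30.
Clara free: 10:50-12:45, 13:30-15:45, 17:10-18:00 (invert busy blocks within the working day).
Ravi free: 10:50-13:00, 13:15-17:55 (invert busy blocks within the working day).
Rosa ∩ Callum: 10:40-14:30, 14:55-17:10, 17:25-17:35.
Rosa ∩ Callum ∩ Ugo: 10:40-12:55, 13:15-14:30, 14:55-16:40.
Rosa ∩ Callum ∩ Ugo ∩ Arjun: 10:40-12:55, 13:15-14:30, 14:55-16:25, 16:35-16:40.
Rosa ∩ Callum ∩ Ugo ∩ Arjun ∩ Wendy: 11:25-12:55, 13:15-14:20, 15:00-16:25, 16:35-16:40.
Rosa ∩ Callum ∩ Ugo ∩ Arjun ∩ Wendy ∩ Clara: 11:25-12:45, 13:30-14:20, 15:00-15:45.
Rosa ∩ Callum ∩ Ugo ∩ Arjun ∩ Wendy ∩ Clara ∩ Ravi: 11:25-12:45, 13:30-14:20, 15:00-15:45.
Those are the intersection windows.
No common window is at least 90 minutes long.

none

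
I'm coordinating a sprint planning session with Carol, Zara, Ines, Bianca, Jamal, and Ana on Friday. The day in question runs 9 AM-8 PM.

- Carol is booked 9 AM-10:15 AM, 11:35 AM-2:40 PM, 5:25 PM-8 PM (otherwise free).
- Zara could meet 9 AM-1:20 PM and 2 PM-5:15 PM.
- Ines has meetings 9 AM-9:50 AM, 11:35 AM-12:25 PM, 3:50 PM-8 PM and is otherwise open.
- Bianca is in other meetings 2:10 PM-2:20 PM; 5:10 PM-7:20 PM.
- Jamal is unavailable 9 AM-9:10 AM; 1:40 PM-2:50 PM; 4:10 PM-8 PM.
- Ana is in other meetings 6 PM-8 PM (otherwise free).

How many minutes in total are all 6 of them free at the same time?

140

Carol free: 10:15-11:35, 14:40-17:25 (invert busy blocks within the working day).
Zara free: 09:00-13:20, 14:00-17:15.
Ines free: 09:50-11:35, 12:25-15:50 (invert busy blocks within the working day).
Bianca free: 09:00-14:10, 14:20-17:10, 19:20-20:00 (invert busy blocks within the working day).
Jamal free: 09:10-13:40, 14:50-16:10 (invert busy blocks within the working day).
Ana free: 09:00-18:00 (invert busy blocks within the working day).
Carol ∩ Zara: 10:15-11:35, 14:40-17:15.
Carol ∩ Zara ∩ Ines: 10:15-11:35, 14:40-15:50.
Carol ∩ Zara ∩ Ines ∩ Bianca: 10:15-11:35, 14:40-15:50.
Carol ∩ Zara ∩ Ines ∩ Bianca ∩ Jamal: 10:15-11:35, 14:50-15:50.
Carol ∩ Zara ∩ Ines ∩ Bianca ∩ Jamal ∩ Ana: 10:15-11:35, 14:50-15:50.
Summing the common windows: 80 + 60 = 140 minutes.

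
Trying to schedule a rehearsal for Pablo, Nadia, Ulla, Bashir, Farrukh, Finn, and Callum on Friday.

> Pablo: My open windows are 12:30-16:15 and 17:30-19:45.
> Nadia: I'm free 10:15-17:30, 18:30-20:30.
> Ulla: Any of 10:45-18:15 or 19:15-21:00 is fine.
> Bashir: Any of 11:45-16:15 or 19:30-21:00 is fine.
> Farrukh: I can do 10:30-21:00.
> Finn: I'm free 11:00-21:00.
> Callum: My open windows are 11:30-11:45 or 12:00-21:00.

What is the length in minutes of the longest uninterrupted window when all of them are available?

225

Pablo ∩ Nadia: 12:30-16:15, 18:30-19:45.
Pablo ∩ Nadia ∩ Ulla: 12:30-16:15, 19:15-19:45.
Pablo ∩ Nadia ∩ Ulla ∩ Bashir: 12:30-16:15, 19:30-19:45.
Pablo ∩ Nadia ∩ Ulla ∩ Bashir ∩ Farrukh: 12:30-16:15, 19:30-19:45.
Pablo ∩ Nadia ∩ Ulla ∩ Bashir ∩ Farrukh ∩ Finn: 12:30-16:15, 19:30-19:45.
Pablo ∩ Nadia ∩ Ulla ∩ Bashir ∩ Farrukh ∩ Finn ∩ Callum: 12:30-16:15, 19:30-19:45.
So the common availability across everyone is 12:30-16:15, 19:30-19:45.
The longest is 12:30-16:15 at 225 minutes.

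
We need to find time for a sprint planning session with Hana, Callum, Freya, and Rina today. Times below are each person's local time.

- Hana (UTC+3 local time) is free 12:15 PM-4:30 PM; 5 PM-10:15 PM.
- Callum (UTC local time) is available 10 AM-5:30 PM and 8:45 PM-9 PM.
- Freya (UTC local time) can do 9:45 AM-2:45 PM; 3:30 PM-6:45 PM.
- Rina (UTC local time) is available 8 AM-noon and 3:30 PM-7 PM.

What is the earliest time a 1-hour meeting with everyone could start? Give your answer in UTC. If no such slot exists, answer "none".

10:00

Hana in UTC: 09:15-13:30, 14:00-19:15 (subtract 3h to convert from UTC+3).
Callum in UTC: 10:00-17:30, 20:45-21:00.
Freya in UTC: 09:45-14:45, 15:30-18:45.
Rina in UTC: 08:00-12:00, 15:30-19:00.
Hana ∩ Callum: 10:00-13:30, 14:00-17:30.
Hana ∩ Callum ∩ Freya: 10:00-13:30, 14:00-14:45, 15:30-17:30.
Hana ∩ Callum ∩ Freya ∩ Rina: 10:00-12:00, 15:30-17:30.
The first common window of at least 60 minutes is 10:00-12:00, so the earliest start is 10:00.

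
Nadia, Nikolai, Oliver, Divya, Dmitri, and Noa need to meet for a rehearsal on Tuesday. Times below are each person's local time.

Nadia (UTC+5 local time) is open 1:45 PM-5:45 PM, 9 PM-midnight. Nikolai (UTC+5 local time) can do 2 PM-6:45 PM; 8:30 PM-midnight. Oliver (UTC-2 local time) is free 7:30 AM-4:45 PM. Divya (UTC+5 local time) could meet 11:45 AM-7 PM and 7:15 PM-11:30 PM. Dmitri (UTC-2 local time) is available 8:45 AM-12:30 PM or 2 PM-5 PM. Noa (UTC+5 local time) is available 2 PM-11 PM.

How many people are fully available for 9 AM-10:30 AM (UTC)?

4

Nadia in UTC: 08:45-12:45, 16:00-19:00 (subtract 5h to convert from UTC+5).
Nikolai in UTC: 09:00-13:45, 15:30-19:00 (subtract 5h to convert from UTC+5).
Oliver in UTC: 09:30-18:45 (add 2h to convert from UTC-2).
Divya in UTC: 06:45-14:00, 14:15-18:30 (subtract 5h to convert from UTC+5).
Dmitri in UTC: 10:45-14:30, 16:00-19:00 (add 2h to convert from UTC-2).
Noa in UTC: 09:00-18:00 (subtract 5h to convert from UTC+5).
Nadia, Nikolai, Divya, and Noa can make the full 09:00-10:30 slot — that's 4.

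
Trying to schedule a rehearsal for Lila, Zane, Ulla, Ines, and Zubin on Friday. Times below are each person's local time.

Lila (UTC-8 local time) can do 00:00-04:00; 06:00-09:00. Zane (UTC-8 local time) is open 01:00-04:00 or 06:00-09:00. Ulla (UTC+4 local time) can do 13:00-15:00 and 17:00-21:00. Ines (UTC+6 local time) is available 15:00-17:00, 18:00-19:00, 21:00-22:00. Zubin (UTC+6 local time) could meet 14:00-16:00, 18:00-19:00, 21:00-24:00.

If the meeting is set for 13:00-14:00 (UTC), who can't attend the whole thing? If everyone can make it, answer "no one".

Lila in UTC: 08:00-12:00, 14:00-17:00 (add 8h to convert from UTC-8).
Zane in UTC: 09:00-12:00, 14:00-17:00 (add 8h to convert from UTC-8).
Ulla in UTC: 09:00-11:00, 13:00-17:00 (subtract 4h to convert from UTC+4).
Ines in UTC: 09:00-11:00, 12:00-13:00, 15:00-16:00 (subtract 6h to convert from UTC+6).
Zubin in UTC: 08:00-10:00, 12:00-13:00, 15:00-18:00 (subtract 6h to convert from UTC+6).
Lila: not fully free for 13:00-14:00. Zane: not fully free for 13:00-14:00. Ulla: free for 13:00-14:00. Ines: not fully free for 13:00-14:00. Zubin: not fully free for 13:00-14:00.

Ines, Lila, Zane, Zubin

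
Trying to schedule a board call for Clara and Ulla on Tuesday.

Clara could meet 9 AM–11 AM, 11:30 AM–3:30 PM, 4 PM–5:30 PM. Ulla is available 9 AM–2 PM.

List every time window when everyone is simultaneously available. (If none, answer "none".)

Clara ∩ Ulla: 09:00-11:00, 11:30-14:00.

09:00-11:00, 11:30-14:00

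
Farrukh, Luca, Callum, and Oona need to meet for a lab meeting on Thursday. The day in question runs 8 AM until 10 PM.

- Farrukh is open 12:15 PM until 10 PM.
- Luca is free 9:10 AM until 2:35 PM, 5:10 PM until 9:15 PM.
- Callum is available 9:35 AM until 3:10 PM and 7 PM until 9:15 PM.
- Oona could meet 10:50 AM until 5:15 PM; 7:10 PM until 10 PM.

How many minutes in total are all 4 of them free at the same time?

265

Farrukh ∩ Luca: 12:15-14:35, 17:10-21:15.
Farrukh ∩ Luca ∩ Callum: 12:15-14:35, 19:00-21:15.
Farrukh ∩ Luca ∩ Callum ∩ Oona: 12:15-14:35, 19:10-21:15.
Summing the common windows: 140 + 125 = 265 minutes.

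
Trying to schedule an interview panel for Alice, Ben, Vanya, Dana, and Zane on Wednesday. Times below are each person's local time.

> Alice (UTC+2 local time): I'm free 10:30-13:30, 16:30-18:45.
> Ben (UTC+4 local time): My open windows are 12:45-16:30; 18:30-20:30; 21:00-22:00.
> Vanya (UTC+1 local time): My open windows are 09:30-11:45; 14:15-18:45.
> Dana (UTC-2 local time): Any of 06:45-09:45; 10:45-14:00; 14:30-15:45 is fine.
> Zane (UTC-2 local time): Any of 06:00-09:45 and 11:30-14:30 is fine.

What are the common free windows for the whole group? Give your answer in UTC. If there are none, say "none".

08:45-10:45, 14:30-16:00

Alice in UTC: 08:30-11:30, 14:30-16:45 (subtract 2h to convert from UTC+2).
Ben in UTC: 08:45-12:30, 14:30-16:30, 17:00-18:00 (subtract 4h to convert from UTC+4).
Vanya in UTC: 08:30-10:45, 13:15-17:45 (subtract 1h to convert from UTC+1).
Dana in UTC: 08:45-11:45, 12:45-16:00, 16:30-17:45 (add 2h to convert from UTC-2).
Zane in UTC: 08:00-11:45, 13:30-16:30 (add 2h to convert from UTC-2).
Alice ∩ Ben: 08:45-11:30, 14:30-16:30.
Alice ∩ Ben ∩ Vanya: 08:45-10:45, 14:30-16:30.
Alice ∩ Ben ∩ Vanya ∩ Dana: 08:45-10:45, 14:30-16:00.
Alice ∩ Ben ∩ Vanya ∩ Dana ∩ Zane: 08:45-10:45, 14:30-16:00.
So the common availability across everyone is 08:45-10:45, 14:30-16:00.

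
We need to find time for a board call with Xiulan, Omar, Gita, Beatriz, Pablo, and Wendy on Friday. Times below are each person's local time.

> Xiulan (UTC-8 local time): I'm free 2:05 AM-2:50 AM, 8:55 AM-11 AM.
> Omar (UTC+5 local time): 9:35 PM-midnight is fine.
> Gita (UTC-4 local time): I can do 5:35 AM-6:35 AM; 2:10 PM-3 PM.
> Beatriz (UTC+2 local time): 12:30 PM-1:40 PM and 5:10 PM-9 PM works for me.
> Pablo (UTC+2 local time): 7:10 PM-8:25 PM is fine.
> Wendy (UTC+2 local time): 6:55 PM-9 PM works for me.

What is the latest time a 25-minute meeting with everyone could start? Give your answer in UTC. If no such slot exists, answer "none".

none

Xiulan in UTC: 10:05-10:50, 16:55-19:00 (add 8h to convert from UTC-8).
Omar in UTC: 16:35-19:00 (subtract 5h to convert from UTC+5).
Gita in UTC: 09:35-10:35, 18:10-19:00 (add 4h to convert from UTC-4).
Beatriz in UTC: 10:30-11:40, 15:10-19:00 (subtract 2h to convert from UTC+2).
Pablo in UTC: 17:10-18:25 (subtract 2h to convert from UTC+2).
Wendy in UTC: 16:55-19:00 (subtract 2h to convert from UTC+2).
Xiulan ∩ Omar: 16:55-19:00.
Xiulan ∩ Omar ∩ Gita: 18:10-19:00.
Xiulan ∩ Omar ∩ Gita ∩ Beatriz: 18:10-19:00.
Xiulan ∩ Omar ∩ Gita ∩ Beatriz ∩ Pablo: 18:10-18:25.
Xiulan ∩ Omar ∩ Gita ∩ Beatriz ∩ Pablo ∩ Wendy: 18:10-18:25.
No common window is at least 25 minutes long.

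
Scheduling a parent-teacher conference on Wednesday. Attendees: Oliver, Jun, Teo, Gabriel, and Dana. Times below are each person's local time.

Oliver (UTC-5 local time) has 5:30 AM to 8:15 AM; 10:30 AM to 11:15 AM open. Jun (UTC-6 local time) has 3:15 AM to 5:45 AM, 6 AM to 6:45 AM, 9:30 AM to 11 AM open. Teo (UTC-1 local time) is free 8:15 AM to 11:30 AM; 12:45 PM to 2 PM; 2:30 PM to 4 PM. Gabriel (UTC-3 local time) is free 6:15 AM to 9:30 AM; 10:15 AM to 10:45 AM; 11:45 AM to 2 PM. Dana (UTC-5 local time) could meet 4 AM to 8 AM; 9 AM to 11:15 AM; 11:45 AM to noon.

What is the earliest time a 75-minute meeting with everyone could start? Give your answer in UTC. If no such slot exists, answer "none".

Oliver in UTC: 10:30-13:15, 15:30-16:15 (add 5h to convert from UTC-5).
Jun in UTC: 09:15-11:45, 12:00-12:45, 15:30-17:00 (add 6h to convert from UTC-6).
Teo in UTC: 09:15-12:30, 13:45-15:00, 15:30-17:00 (add 1h to convert from UTC-1).
Gabriel in UTC: 09:15-12:30, 13:15-13:45, 14:45-17:00 (add 3h to convert from UTC-3).
Dana in UTC: 09:00-13:00, 14:00-16:15, 16:45-17:00 (add 5h to convert from UTC-5).
Oliver ∩ Jun: 10:30-11:45, 12:00-12:45, 15:30-16:15.
Oliver ∩ Jun ∩ Teo: 10:30-11:45, 12:00-12:30, 15:30-16:15.
Oliver ∩ Jun ∩ Teo ∩ Gabriel: 10:30-11:45, 12:00-12:30, 15:30-16:15.
Oliver ∩ Jun ∩ Teo ∩ Gabriel ∩ Dana: 10:30-11:45, 12:00-12:30, 15:30-16:15.
The first common window of at least 75 minutes is 10:30-11:45, so the earliest start is 10:30.

10:30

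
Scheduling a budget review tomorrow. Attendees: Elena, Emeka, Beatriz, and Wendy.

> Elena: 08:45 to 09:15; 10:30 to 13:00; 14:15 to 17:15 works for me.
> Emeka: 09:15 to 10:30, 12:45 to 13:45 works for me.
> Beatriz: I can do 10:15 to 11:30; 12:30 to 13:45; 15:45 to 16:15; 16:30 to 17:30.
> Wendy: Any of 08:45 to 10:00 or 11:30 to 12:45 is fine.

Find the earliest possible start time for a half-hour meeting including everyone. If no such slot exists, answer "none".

Elena ∩ Emeka: 12:45-13:00.
Elena ∩ Emeka ∩ Beatriz: 12:45-13:00.
Elena ∩ Emeka ∩ Beatriz ∩ Wendy: ∅.
There is no time when everyone is free.
No common window is at least 30 minutes long.

none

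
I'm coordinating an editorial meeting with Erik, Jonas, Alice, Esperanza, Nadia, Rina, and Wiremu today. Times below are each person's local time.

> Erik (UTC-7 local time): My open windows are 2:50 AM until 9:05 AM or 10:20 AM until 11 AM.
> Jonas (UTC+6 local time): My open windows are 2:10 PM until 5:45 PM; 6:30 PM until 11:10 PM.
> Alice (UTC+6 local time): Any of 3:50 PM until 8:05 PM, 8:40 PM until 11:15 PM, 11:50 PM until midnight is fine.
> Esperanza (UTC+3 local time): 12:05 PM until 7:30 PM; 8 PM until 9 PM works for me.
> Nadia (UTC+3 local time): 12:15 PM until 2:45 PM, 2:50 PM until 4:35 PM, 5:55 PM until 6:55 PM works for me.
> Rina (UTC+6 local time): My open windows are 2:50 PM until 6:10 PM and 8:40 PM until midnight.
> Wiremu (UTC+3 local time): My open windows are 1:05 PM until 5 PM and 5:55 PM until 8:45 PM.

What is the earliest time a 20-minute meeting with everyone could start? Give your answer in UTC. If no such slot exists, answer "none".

Erik in UTC: 09:50-16:05, 17:20-18:00 (add 7h to convert from UTC-7).
Jonas in UTC: 08:10-11:45, 12:30-17:10 (subtract 6h to convert from UTC+6).
Alice in UTC: 09:50-14:05, 14:40-17:15, 17:50-18:00 (subtract 6h to convert from UTC+6).
Esperanza in UTC: 09:05-16:30, 17:00-18:00 (subtract 3h to convert from UTC+3).
Nadia in UTC: 09:15-11:45, 11:50-13:35, 14:55-15:55 (subtract 3h to convert from UTC+3).
Rina in UTC: 08:50-12:10, 14:40-18:00 (subtract 6h to convert from UTC+6).
Wiremu in UTC: 10:05-14:00, 14:55-17:45 (subtract 3h to convert from UTC+3).
Erik ∩ Jonas: 09:50-11:45, 12:30-16:05.
Erik ∩ Jonas ∩ Alice: 09:50-11:45, 12:30-14:05, 14:40-16:05.
Erik ∩ Jonas ∩ Alice ∩ Esperanza: 09:50-11:45, 12:30-14:05, 14:40-16:05.
Erik ∩ Jonas ∩ Alice ∩ Esperanza ∩ Nadia: 09:50-11:45, 12:30-13:35, 14:55-15:55.
Erik ∩ Jonas ∩ Alice ∩ Esperanza ∩ Nadia ∩ Rina: 09:50-11:45, 14:55-15:55.
Erik ∩ Jonas ∩ Alice ∩ Esperanza ∩ Nadia ∩ Rina ∩ Wiremu: 10:05-11:45, 14:55-15:55.
The first common window of at least 20 minutes is 10:05-11:45, so the earliest start is 10:05.

10:05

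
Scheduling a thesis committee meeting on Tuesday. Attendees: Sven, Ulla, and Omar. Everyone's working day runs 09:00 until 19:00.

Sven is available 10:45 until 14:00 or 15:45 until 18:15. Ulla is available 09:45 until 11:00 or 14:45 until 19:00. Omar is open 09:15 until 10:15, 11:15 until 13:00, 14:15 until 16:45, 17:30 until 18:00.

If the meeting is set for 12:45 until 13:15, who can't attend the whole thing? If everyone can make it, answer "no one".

Omar, Ulla

Sven: free for 12:45-13:15. Ulla: not fully free for 12:45-13:15. Omar: not fully free for 12:45-13:15.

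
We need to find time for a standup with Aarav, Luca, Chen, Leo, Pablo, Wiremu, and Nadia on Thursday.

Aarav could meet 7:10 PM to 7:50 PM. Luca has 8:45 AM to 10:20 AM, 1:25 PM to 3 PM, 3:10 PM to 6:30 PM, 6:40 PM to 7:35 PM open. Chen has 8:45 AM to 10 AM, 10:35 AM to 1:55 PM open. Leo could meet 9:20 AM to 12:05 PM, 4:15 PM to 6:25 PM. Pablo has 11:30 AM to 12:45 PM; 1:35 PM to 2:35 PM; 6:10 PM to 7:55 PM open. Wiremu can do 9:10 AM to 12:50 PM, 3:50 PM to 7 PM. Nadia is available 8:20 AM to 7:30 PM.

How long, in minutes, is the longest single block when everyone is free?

Aarav ∩ Luca: 19:10-19:35.
Aarav ∩ Luca ∩ Chen: ∅.
Aarav ∩ Luca ∩ Chen ∩ Leo: ∅.
Aarav ∩ Luca ∩ Chen ∩ Leo ∩ Pablo: ∅.
Aarav ∩ Luca ∩ Chen ∩ Leo ∩ Pablo ∩ Wiremu: ∅.
Aarav ∩ Luca ∩ Chen ∩ Leo ∩ Pablo ∩ Wiremu ∩ Nadia: ∅.
There is no time when everyone is free.
No common window exists, so the longest block is 0 minutes.

0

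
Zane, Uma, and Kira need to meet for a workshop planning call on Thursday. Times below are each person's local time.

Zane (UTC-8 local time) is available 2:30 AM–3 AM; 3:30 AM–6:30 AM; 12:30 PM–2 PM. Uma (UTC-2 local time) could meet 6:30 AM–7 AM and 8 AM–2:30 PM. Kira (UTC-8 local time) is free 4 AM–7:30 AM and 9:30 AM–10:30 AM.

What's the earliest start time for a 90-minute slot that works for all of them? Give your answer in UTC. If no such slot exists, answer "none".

Zane in UTC: 10:30-11:00, 11:30-14:30, 20:30-22:00 (add 8h to convert from UTC-8).
Uma in UTC: 08:30-09:00, 10:00-16:30 (add 2h to convert from UTC-2).
Kira in UTC: 12:00-15:30, 17:30-18:30 (add 8h to convert from UTC-8).
Zane ∩ Uma: 10:30-11:00, 11:30-14:30.
Zane ∩ Uma ∩ Kira: 12:00-14:30.
The first common window of at least 90 minutes is 12:00-14:30, so the earliest start is 12:00.

12:00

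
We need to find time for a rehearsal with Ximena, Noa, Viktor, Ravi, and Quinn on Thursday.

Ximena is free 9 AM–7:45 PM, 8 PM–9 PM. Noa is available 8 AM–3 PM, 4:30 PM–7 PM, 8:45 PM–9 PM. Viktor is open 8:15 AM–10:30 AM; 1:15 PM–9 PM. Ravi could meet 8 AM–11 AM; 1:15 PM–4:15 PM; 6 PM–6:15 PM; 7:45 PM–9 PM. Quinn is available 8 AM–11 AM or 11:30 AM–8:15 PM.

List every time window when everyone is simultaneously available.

Ximena ∩ Noa: 09:00-15:00, 16:30-19:00, 20:45-21:00.
Ximena ∩ Noa ∩ Viktor: 09:00-10:30, 13:15-15:00, 16:30-19:00, 20:45-21:00.
Ximena ∩ Noa ∩ Viktor ∩ Ravi: 09:00-10:30, 13:15-15:00, 18:00-18:15, 20:45-21:00.
Ximena ∩ Noa ∩ Viktor ∩ Ravi ∩ Quinn: 09:00-10:30, 13:15-15:00, 18:00-18:15.

09:00-10:30, 13:15-15:00, 18:00-18:15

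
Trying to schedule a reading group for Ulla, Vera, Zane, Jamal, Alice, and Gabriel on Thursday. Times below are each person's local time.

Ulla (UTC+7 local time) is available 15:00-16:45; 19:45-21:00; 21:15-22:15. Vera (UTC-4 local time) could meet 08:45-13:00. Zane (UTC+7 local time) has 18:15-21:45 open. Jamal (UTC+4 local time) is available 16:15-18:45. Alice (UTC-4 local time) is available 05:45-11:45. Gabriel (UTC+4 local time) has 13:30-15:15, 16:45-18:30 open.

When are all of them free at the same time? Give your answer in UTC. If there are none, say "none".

12:45-14:00, 14:15-14:30

Ulla in UTC: 08:00-09:45, 12:45-14:00, 14:15-15:15 (subtract 7h to convert from UTC+7).
Vera in UTC: 12:45-17:00 (add 4h to convert from UTC-4).
Zane in UTC: 11:15-14:45 (subtract 7h to convert from UTC+7).
Jamal in UTC: 12:15-14:45 (subtract 4h to convert from UTC+4).
Alice in UTC: 09:45-15:45 (add 4h to convert from UTC-4).
Gabriel in UTC: 09:30-11:15, 12:45-14:30 (subtract 4h to convert from UTC+4).
Ulla ∩ Vera: 12:45-14:00, 14:15-15:15.
Ulla ∩ Vera ∩ Zane: 12:45-14:00, 14:15-14:45.
Ulla ∩ Vera ∩ Zane ∩ Jamal: 12:45-14:00, 14:15-14:45.
Ulla ∩ Vera ∩ Zane ∩ Jamal ∩ Alice: 12:45-14:00, 14:15-14:45.
Ulla ∩ Vera ∩ Zane ∩ Jamal ∩ Alice ∩ Gabriel: 12:45-14:00, 14:15-14:30.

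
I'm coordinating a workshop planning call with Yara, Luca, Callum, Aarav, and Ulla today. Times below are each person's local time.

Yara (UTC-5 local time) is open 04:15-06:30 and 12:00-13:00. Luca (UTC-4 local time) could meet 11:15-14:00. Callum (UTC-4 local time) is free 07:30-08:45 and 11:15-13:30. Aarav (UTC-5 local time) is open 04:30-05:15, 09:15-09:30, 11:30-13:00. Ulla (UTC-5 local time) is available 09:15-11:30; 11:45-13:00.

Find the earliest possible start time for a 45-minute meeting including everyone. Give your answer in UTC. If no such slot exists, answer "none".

Yara in UTC: 09:15-11:30, 17:00-18:00 (add 5h to convert from UTC-5).
Luca in UTC: 15:15-18:00 (add 4h to convert from UTC-4).
Callum in UTC: 11:30-12:45, 15:15-17:30 (add 4h to convert from UTC-4).
Aarav in UTC: 09:30-10:15, 14:15-14:30, 16:30-18:00 (add 5h to convert from UTC-5).
Ulla in UTC: 14:15-16:30, 16:45-18:00 (add 5h to convert from UTC-5).
Yara ∩ Luca: 17:00-18:00.
Yara ∩ Luca ∩ Callum: 17:00-17:30.
Yara ∩ Luca ∩ Callum ∩ Aarav: 17:00-17:30.
Yara ∩ Luca ∩ Callum ∩ Aarav ∩ Ulla: 17:00-17:30.
No common window is at least 45 minutes long.

none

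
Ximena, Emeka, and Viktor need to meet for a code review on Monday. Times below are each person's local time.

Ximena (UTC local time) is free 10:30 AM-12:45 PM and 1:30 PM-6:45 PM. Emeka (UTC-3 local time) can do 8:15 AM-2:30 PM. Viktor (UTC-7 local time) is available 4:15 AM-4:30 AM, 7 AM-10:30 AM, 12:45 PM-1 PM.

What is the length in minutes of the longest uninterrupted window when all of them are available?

210

Ximena in UTC: 10:30-12:45, 13:30-18:45.
Emeka in UTC: 11:15-17:30 (add 3h to convert from UTC-3).
Viktor in UTC: 11:15-11:30, 14:00-17:30, 19:45-20:00 (add 7h to convert from UTC-7).
Ximena ∩ Emeka: 11:15-12:45, 13:30-17:30.
Ximena ∩ Emeka ∩ Viktor: 11:15-11:30, 14:00-17:30.
The longest is 14:00-17:30 at 210 minutes.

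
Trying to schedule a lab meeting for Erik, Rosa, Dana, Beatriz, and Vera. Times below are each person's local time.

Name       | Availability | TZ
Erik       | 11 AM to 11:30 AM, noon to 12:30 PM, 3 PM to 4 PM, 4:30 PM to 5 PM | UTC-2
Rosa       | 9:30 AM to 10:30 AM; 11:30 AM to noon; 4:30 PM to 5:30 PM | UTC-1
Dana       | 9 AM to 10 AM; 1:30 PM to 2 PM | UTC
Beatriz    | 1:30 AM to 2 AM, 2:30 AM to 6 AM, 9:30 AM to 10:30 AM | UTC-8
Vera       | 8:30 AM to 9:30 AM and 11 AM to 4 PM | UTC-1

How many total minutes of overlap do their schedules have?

0

Erik in UTC: 13:00-13:30, 14:00-14:30, 17:00-18:00, 18:30-19:00 (add 2h to convert from UTC-2).
Rosa in UTC: 10:30-11:30, 12:30-13:00, 17:30-18:30 (add 1h to convert from UTC-1).
Dana in UTC: 09:00-10:00, 13:30-14:00.
Beatriz in UTC: 09:30-10:00, 10:30-14:00, 17:30-18:30 (add 8h to convert from UTC-8).
Vera in UTC: 09:30-10:30, 12:00-17:00 (add 1h to convert from UTC-1).
Erik ∩ Rosa: 17:30-18:00.
Erik ∩ Rosa ∩ Dana: ∅.
Erik ∩ Rosa ∩ Dana ∩ Beatriz: ∅.
Erik ∩ Rosa ∩ Dana ∩ Beatriz ∩ Vera: ∅.
There is no time when everyone is free.
There is no common window, so the total is 0 minutes.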